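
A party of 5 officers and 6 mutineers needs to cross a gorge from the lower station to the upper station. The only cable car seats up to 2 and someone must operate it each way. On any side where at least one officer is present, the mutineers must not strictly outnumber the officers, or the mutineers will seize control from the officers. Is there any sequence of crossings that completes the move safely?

No

The mutineers already outnumber the officers at the lower station before anyone moves, so the starting position itself is disallowed.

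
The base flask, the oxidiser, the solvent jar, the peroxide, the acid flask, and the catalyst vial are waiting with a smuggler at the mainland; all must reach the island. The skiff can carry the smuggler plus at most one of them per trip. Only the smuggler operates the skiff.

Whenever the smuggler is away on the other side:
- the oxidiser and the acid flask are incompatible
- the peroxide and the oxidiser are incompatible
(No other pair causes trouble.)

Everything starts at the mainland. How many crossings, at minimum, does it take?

13

Counting alone: the smuggler can take at most 1 across per trip to the island, so moving all 6 needs at least 6 loaded trips out, with a return between consecutive ones — at least 11 crossings.
The safety rule pushes this higher. Following every safe sequence of crossings, the most of the 6 that can be at the island as the skiff arrives there on crossing 11 is 5 — never all 6.
So no plan with fewer than 13 crossings exists, and this one achieves 13:
1. Smuggler goes to the island with the oxidiser.
2. Smuggler goes back to the mainland alone.
3. Smuggler goes to the island with the base flask.
4. Smuggler goes back to the mainland alone.
5. Smuggler goes to the island with the solvent jar.
6. Smuggler goes back to the mainland alone.
7. Smuggler goes to the island with the peroxide.
8. Smuggler goes back to the mainland with the oxidiser.
9. Smuggler goes to the island with the acid flask.
10. Smuggler goes back to the mainland alone.
11. Smuggler goes to the island with the catalyst vial.
12. Smuggler goes back to the mainland alone.
13. Smuggler goes to the island with the oxidiser.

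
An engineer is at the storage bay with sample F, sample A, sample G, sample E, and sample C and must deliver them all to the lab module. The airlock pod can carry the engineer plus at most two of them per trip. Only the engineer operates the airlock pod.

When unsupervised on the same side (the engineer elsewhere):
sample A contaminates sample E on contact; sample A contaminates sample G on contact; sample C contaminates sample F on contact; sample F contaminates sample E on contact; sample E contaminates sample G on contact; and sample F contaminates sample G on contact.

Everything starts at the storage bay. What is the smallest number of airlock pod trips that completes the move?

impossible

Whatever the first load, the items left behind include a forbidden pair without the engineer. No opening move is safe, so no plan exists.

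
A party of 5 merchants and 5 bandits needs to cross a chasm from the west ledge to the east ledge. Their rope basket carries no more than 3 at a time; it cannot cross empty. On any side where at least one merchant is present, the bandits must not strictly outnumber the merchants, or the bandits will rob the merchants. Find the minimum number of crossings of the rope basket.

Counting alone: each trip to the east ledge takes at most 3 across and each return brings at least 1 back, so after t trips out (and t−1 returns) at most 3t − (t−1) of the 10 are across; that first reaches 10 at t = 5, so at least 9 crossings are needed.
The safety rule pushes this higher. Following every safe sequence of crossings, the most of the 10 that can be at the east ledge as the rope basket arrives there on crossing 9 is 9 — never all 10.
So no plan with fewer than 11 crossings exists, and this one achieves 11:
1. 2 bandits → the east ledge.  (the west ledge: 5M 3B; the east ledge: 0M 2B)
2. 1 bandit ← the west ledge.  (the west ledge: 5M 4B; the east ledge: 0M 1B)
3. 3 bandits → the east ledge.  (the west ledge: 5M 1B; the east ledge: 0M 4B)
4. 1 bandit ← the west ledge.  (the west ledge: 5M 2B; the east ledge: 0M 3B)
5. 3 merchants → the east ledge.  (the west ledge: 2M 2B; the east ledge: 3M 3B)
6. 1 merchant and 1 bandit ← the west ledge.  (the west ledge: 3M 3B; the east ledge: 2M 2B)
7. 3 merchants → the east ledge.  (the west ledge: 0M 3B; the east ledge: 5M 2B)
8. 1 bandit ← the west ledge.  (the west ledge: 0M 4B; the east ledge: 5M 1B)
9. 2 bandits → the east ledge.  (the west ledge: 0M 2B; the east ledge: 5M 3B)
10. 1 bandit ← the west ledge.  (the west ledge: 0M 3B; the east ledge: 5M 2B)
11. 3 bandits → the east ledge.  (the west ledge: 0M 0B; the east ledge: 5M 5B)

11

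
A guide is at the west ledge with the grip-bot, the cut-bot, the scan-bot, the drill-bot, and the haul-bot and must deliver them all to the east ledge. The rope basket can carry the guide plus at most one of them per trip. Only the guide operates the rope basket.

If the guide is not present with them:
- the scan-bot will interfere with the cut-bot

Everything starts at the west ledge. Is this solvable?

Yes

1. Guide goes to the east ledge with the cut-bot.
2. Guide goes back to the west ledge alone.
3. Guide goes to the east ledge with the grip-bot.
4. Guide goes back to the west ledge alone.
5. Guide goes to the east ledge with the drill-bot.
6. Guide goes back to the west ledge alone.
7. Guide goes to the east ledge with the haul-bot.
8. Guide goes back to the west ledge alone.
9. Guide goes to the east ledge with the scan-bot.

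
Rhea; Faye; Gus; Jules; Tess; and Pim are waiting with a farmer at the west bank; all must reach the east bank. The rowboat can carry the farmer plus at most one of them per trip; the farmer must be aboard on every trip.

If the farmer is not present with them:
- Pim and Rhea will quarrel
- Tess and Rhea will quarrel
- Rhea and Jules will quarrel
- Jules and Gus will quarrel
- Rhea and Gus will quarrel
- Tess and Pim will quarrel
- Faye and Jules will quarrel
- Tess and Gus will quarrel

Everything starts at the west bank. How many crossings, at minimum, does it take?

Whatever the first load, the items left behind include a forbidden pair without the farmer. No opening move is safe, so no plan exists.

impossible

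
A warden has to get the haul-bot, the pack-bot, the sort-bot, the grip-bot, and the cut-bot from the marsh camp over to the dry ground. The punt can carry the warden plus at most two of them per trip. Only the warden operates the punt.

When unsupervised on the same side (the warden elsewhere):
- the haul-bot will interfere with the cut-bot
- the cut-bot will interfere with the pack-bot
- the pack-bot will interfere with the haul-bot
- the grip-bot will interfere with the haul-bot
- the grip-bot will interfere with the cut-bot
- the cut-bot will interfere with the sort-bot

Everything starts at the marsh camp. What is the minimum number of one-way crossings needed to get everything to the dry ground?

Counting alone: the warden can take at most 2 across per trip to the dry ground, so moving all 5 needs at least 3 loaded trips out, with a return between consecutive ones — at least 5 crossings.
The safety rule pushes this higher. Following every safe sequence of crossings, the most of the 5 that can be at the dry ground as the punt arrives there on crossing 5 is 4 — never all 5.
So no plan with fewer than 7 crossings exists, and this one achieves 7:
1. Warden goes to the dry ground with the cut-bot and the haul-bot.  [the marsh camp: the grip-bot, the pack-bot, the sort-bot | the dry ground: the cut-bot, the haul-bot]
2. Warden goes back to the marsh camp with the haul-bot.  [the marsh camp: the grip-bot, the haul-bot, the pack-bot, the sort-bot | the dry ground: the cut-bot]
3. Warden goes to the dry ground with the haul-bot and the sort-bot.  [the marsh camp: the grip-bot, the pack-bot | the dry ground: the cut-bot, the haul-bot, the sort-bot]
4. Warden goes back to the marsh camp with the cut-bot.  [the marsh camp: the cut-bot, the grip-bot, the pack-bot | the dry ground: the haul-bot, the sort-bot]
5. Warden goes to the dry ground with the grip-bot and the pack-bot.  [the marsh camp: the cut-bot | the dry ground: the grip-bot, the haul-bot, the pack-bot, the sort-bot]
6. Warden goes back to the marsh camp with the haul-bot.  [the marsh camp: the cut-bot, the haul-bot | the dry ground: the grip-bot, the pack-bot, the sort-bot]
7. Warden goes to the dry ground with the cut-bot and the haul-bot.  [the marsh camp: — | the dry ground: the cut-bot, the grip-bot, the haul-bot, the pack-bot, the sort-bot]

7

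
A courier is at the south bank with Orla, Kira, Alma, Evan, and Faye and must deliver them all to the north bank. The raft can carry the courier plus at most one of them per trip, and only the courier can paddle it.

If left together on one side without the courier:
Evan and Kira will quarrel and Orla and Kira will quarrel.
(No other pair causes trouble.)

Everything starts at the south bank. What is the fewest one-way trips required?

Counting alone: the courier can take at most 1 across per trip to the north bank, so moving all 5 needs at least 5 loaded trips out, with a return between consecutive ones — at least 9 crossings.
The safety rule pushes this higher. Following every safe sequence of crossings, the most of the 5 that can be at the north bank as the raft arrives there on crossing 9 is 4 — never all 5.
So no plan with fewer than 11 crossings exists, and this one achieves 11:
1. Courier goes to the north bank with Kira.  [the south bank: Alma, Evan, Faye, Orla | the north bank: Kira]
2. Courier goes back to the south bank alone.  [the south bank: Alma, Evan, Faye, Orla | the north bank: Kira]
3. Courier goes to the north bank with Orla.  [the south bank: Alma, Evan, Faye | the north bank: Kira, Orla]
4. Courier goes back to the south bank with Kira.  [the south bank: Alma, Evan, Faye, Kira | the north bank: Orla]
5. Courier goes to the north bank with Evan.  [the south bank: Alma, Faye, Kira | the north bank: Evan, Orla]
6. Courier goes back to the south bank alone.  [the south bank: Alma, Faye, Kira | the north bank: Evan, Orla]
7. Courier goes to the north bank with Alma.  [the south bank: Faye, Kira | the north bank: Alma, Evan, Orla]
8. Courier goes back to the south bank alone.  [the south bank: Faye, Kira | the north bank: Alma, Evan, Orla]
9. Courier goes to the north bank with Faye.  [the south bank: Kira | the north bank: Alma, Evan, Faye, Orla]
10. Courier goes back to the south bank alone.  [the south bank: Kira | the north bank: Alma, Evan, Faye, Orla]
11. Courier goes to the north bank with Kira.  [the south bank: — | the north bank: Alma, Evan, Faye, Kira, Orla]

11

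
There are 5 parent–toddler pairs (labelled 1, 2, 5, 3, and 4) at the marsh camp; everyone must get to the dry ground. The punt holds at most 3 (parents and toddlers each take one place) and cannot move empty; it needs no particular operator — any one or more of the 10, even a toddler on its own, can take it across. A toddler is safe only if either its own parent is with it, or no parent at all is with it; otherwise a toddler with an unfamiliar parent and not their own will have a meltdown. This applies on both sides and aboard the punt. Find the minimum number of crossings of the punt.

11

Counting alone: each trip to the dry ground takes at most 3 across and each return brings at least 1 back, so after t trips out (and t−1 returns) at most 3t − (t−1) of the 10 are across; that first reaches 10 at t = 5, so at least 9 crossings are needed.
The safety rule pushes this higher. Following every safe sequence of crossings, the most of the 10 that can be at the dry ground as the punt arrives there on crossing 9 is 9 — never all 10.
So no plan with fewer than 11 crossings exists, and this one achieves 11:
1. parent 1 and toddler 1 cross → the dry ground.
2. parent 1 crosses ← the marsh camp.
3. toddler 2, toddler 3, and toddler 5 cross → the dry ground.
4. toddler 1 crosses ← the marsh camp.
5. parent 2, parent 3, and parent 5 cross → the dry ground.
6. parent 2 and toddler 2 cross ← the marsh camp.
7. parent 1, parent 2, and parent 4 cross → the dry ground.
8. toddler 5 crosses ← the marsh camp.
9. toddler 1 and toddler 2 cross → the dry ground.
10. toddler 1 crosses ← the marsh camp.
11. toddler 1, toddler 4, and toddler 5 cross → the dry ground.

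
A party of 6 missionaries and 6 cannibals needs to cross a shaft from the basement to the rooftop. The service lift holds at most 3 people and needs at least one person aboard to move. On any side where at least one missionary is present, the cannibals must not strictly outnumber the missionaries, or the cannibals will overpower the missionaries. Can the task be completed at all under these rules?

No

Following every safe sequence of crossings from the start, the most of the 12 that can be at the rooftop as the service lift arrives there on crossings 1, 3, 5 is 3, 5, 6 respectively; the best ever achieved is 6 of 12.
From crossing 7 on, no configuration arises that was not already reachable earlier: only 17 distinct safe configurations (who is on which side, and where the service lift is) can ever be reached, none of them has everyone across, and every continuation just revisits them. They are: 0 missionaries + 0 cannibals across (service lift back at the start); 0 missionaries + 1 cannibal across (service lift there); 0 missionaries + 1 cannibal across (service lift back at the start); 0 missionaries + 2 cannibals across (service lift there); 0 missionaries + 2 cannibals across (service lift back at the start); 0 missionaries + 3 cannibals across (service lift there); 0 missionaries + 3 cannibals across (service lift back at the start); 0 missionaries + 4 cannibals across (service lift there); 0 missionaries + 4 cannibals across (service lift back at the start); 0 missionaries + 5 cannibals across (service lift there); 0 missionaries + 5 cannibals across (service lift back at the start); 0 missionaries + 6 cannibals across (service lift there); 1 missionary + 1 cannibal across (service lift there); 1 missionary + 1 cannibal across (service lift back at the start); 2 missionaries + 2 cannibals across (service lift there); 2 missionaries + 2 cannibals across (service lift back at the start); 3 missionaries + 3 cannibals across (service lift there). So no valid plan exists.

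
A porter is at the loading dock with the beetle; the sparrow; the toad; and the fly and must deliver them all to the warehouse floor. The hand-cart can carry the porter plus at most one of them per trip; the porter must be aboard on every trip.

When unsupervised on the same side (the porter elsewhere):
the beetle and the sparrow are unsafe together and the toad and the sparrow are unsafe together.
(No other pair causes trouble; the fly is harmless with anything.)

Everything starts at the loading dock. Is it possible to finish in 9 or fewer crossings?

Yes — this plan uses 9 crossings (≤ 9):
1. Porter goes to the warehouse floor with the sparrow.  [the loading dock: the beetle, the fly, the toad | the warehouse floor: the sparrow]
2. Porter goes back to the loading dock alone.  [the loading dock: the beetle, the fly, the toad | the warehouse floor: the sparrow]
3. Porter goes to the warehouse floor with the beetle.  [the loading dock: the fly, the toad | the warehouse floor: the beetle, the sparrow]
4. Porter goes back to the loading dock with the sparrow.  [the loading dock: the fly, the sparrow, the toad | the warehouse floor: the beetle]
5. Porter goes to the warehouse floor with the toad.  [the loading dock: the fly, the sparrow | the warehouse floor: the beetle, the toad]
6. Porter goes back to the loading dock alone.  [the loading dock: the fly, the sparrow | the warehouse floor: the beetle, the toad]
7. Porter goes to the warehouse floor with the fly.  [the loading dock: the sparrow | the warehouse floor: the beetle, the fly, the toad]
8. Porter goes back to the loading dock alone.  [the loading dock: the sparrow | the warehouse floor: the beetle, the fly, the toad]
9. Porter goes to the warehouse floor with the sparrow.  [the loading dock: — | the warehouse floor: the beetle, the fly, the sparrow, the toad]

Yes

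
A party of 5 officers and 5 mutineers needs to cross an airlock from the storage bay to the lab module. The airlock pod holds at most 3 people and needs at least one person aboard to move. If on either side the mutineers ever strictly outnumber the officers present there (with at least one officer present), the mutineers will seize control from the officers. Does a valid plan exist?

1. 2 mutineers → the lab module.  (the storage bay: 5O 3M; the lab module: 0O 2M)
2. 1 mutineer ← the storage bay.  (the storage bay: 5O 4M; the lab module: 0O 1M)
3. 3 mutineers → the lab module.  (the storage bay: 5O 1M; the lab module: 0O 4M)
4. 1 mutineer ← the storage bay.  (the storage bay: 5O 2M; the lab module: 0O 3M)
5. 3 officers → the lab module.  (the storage bay: 2O 2M; the lab module: 3O 3M)
6. 1 officer and 1 mutineer ← the storage bay.  (the storage bay: 3O 3M; the lab module: 2O 2M)
7. 3 officers → the lab module.  (the storage bay: 0O 3M; the lab module: 5O 2M)
8. 1 mutineer ← the storage bay.  (the storage bay: 0O 4M; the lab module: 5O 1M)
9. 2 mutineers → the lab module.  (the storage bay: 0O 2M; the lab module: 5O 3M)
10. 1 mutineer ← the storage bay.  (the storage bay: 0O 3M; the lab module: 5O 2M)
11. 3 mutineers → the lab module.  (the storage bay: 0O 0M; the lab module: 5O 5M)

Yes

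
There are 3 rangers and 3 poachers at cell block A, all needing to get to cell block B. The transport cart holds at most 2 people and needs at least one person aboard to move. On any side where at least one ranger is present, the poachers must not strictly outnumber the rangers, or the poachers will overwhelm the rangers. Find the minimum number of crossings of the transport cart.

11

Counting alone: each trip to cell block B takes at most 2 across and each return brings at least 1 back, so after t trips out (and t−1 returns) at most 2t − (t−1) of the 6 are across; that first reaches 6 at t = 5, so at least 9 crossings are needed.
The safety rule pushes this higher. Following every safe sequence of crossings, the most of the 6 that can be at cell block B as the transport cart arrives there on crossing 9 is 5 — never all 6.
So no plan with fewer than 11 crossings exists, and this one achieves 11:
1. 2 poachers → cell block B.  (cell block A: 3R 1P; cell block B: 0R 2P)
2. 1 poacher ← cell block A.  (cell block A: 3R 2P; cell block B: 0R 1P)
3. 2 poachers → cell block B.  (cell block A: 3R 0P; cell block B: 0R 3P)
4. 1 poacher ← cell block A.  (cell block A: 3R 1P; cell block B: 0R 2P)
5. 2 rangers → cell block B.  (cell block A: 1R 1P; cell block B: 2R 2P)
6. 1 ranger and 1 poacher ← cell block A.  (cell block A: 2R 2P; cell block B: 1R 1P)
7. 2 rangers → cell block B.  (cell block A: 0R 2P; cell block B: 3R 1P)
8. 1 poacher ← cell block A.  (cell block A: 0R 3P; cell block B: 3R 0P)
9. 2 poachers → cell block B.  (cell block A: 0R 1P; cell block B: 3R 2P)
10. 1 poacher ← cell block A.  (cell block A: 0R 2P; cell block B: 3R 1P)
11. 2 poachers → cell block B.  (cell block A: 0R 0P; cell block B: 3R 3P)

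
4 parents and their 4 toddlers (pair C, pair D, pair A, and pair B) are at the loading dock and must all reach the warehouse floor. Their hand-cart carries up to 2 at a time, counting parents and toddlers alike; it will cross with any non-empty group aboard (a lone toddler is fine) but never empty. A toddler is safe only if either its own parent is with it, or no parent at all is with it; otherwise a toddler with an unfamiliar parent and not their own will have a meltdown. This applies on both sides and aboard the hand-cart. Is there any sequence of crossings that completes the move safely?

Following every safe sequence of crossings from the start, the most of the 8 that can be at the warehouse floor as the hand-cart arrives there on crossings 1, 3, 5 is 2, 3, 4 respectively; the best ever achieved is 4 of 8.
From crossing 7 on, no configuration arises that was not already reachable earlier: only 44 distinct safe configurations (who is on which side, and where the hand-cart is) can ever be reached, none of them has everyone across, and every continuation just revisits them. So no valid plan exists.

No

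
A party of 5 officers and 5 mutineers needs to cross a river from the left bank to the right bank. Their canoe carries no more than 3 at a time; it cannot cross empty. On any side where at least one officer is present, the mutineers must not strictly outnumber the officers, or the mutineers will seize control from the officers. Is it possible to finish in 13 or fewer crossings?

Yes

Yes — this plan uses 11 crossings (≤ 13):
1. 2 mutineers → the right bank.  (the left bank: 5O 3M; the right bank: 0O 2M)
2. 1 mutineer ← the left bank.  (the left bank: 5O 4M; the right bank: 0O 1M)
3. 3 mutineers → the right bank.  (the left bank: 5O 1M; the right bank: 0O 4M)
4. 1 mutineer ← the left bank.  (the left bank: 5O 2M; the right bank: 0O 3M)
5. 3 officers → the right bank.  (the left bank: 2O 2M; the right bank: 3O 3M)
6. 1 officer and 1 mutineer ← the left bank.  (the left bank: 3O 3M; the right bank: 2O 2M)
7. 3 officers → the right bank.  (the left bank: 0O 3M; the right bank: 5O 2M)
8. 1 mutineer ← the left bank.  (the left bank: 0O 4M; the right bank: 5O 1M)
9. 2 mutineers → the right bank.  (the left bank: 0O 2M; the right bank: 5O 3M)
10. 1 mutineer ← the left bank.  (the left bank: 0O 3M; the right bank: 5O 2M)
11. 3 mutineers → the right bank.  (the left bank: 0O 0M; the right bank: 5O 5M)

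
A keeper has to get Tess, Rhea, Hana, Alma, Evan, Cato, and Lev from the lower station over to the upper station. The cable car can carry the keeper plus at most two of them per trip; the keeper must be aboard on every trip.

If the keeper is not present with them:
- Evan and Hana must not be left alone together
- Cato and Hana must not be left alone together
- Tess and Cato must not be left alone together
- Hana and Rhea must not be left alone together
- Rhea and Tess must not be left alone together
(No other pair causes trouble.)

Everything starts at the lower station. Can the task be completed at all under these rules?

1. Keeper goes to the upper station with Hana and Tess.
2. Keeper goes back to the lower station alone.
3. Keeper goes to the upper station with Rhea.
4. Keeper goes back to the lower station with Hana and Tess.
5. Keeper goes to the upper station with Cato and Evan.
6. Keeper goes back to the lower station alone.
7. Keeper goes to the upper station with Alma and Lev.
8. Keeper goes back to the lower station alone.
9. Keeper goes to the upper station with Hana and Tess.

Yes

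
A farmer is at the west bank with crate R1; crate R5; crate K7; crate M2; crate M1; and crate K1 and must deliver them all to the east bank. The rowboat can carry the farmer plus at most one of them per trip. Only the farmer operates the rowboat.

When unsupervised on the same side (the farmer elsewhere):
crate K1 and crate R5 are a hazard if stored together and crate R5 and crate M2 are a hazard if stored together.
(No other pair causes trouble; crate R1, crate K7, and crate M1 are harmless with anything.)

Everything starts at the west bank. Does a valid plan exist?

Yes

1. Farmer goes to the east bank with crate R5.  [the west bank: crate K1, crate K7, crate M1, crate M2, crate R1 | the east bank: crate R5]
2. Farmer goes back to the west bank alone.  [the west bank: crate K1, crate K7, crate M1, crate M2, crate R1 | the east bank: crate R5]
3. Farmer goes to the east bank with crate R1.  [the west bank: crate K1, crate K7, crate M1, crate M2 | the east bank: crate R1, crate R5]
4. Farmer goes back to the west bank alone.  [the west bank: crate K1, crate K7, crate M1, crate M2 | the east bank: crate R1, crate R5]
5. Farmer goes to the east bank with crate K7.  [the west bank: crate K1, crate M1, crate M2 | the east bank: crate K7, crate R1, crate R5]
6. Farmer goes back to the west bank alone.  [the west bank: crate K1, crate M1, crate M2 | the east bank: crate K7, crate R1, crate R5]
7. Farmer goes to the east bank with crate M2.  [the west bank: crate K1, crate M1 | the east bank: crate K7, crate M2, crate R1, crate R5]
8. Farmer goes back to the west bank with crate R5.  [the west bank: crate K1, crate M1, crate R5 | the east bank: crate K7, crate M2, crate R1]
9. Farmer goes to the east bank with crate K1.  [the west bank: crate M1, crate R5 | the east bank: crate K1, crate K7, crate M2, crate R1]
10. Farmer goes back to the west bank alone.  [the west bank: crate M1, crate R5 | the east bank: crate K1, crate K7, crate M2, crate R1]
11. Farmer goes to the east bank with crate M1.  [the west bank: crate R5 | the east bank: crate K1, crate K7, crate M1, crate M2, crate R1]
12. Farmer goes back to the west bank alone.  [the west bank: crate R5 | the east bank: crate K1, crate K7, crate M1, crate M2, crate R1]
13. Farmer goes to the east bank with crate R5.  [the west bank: — | the east bank: crate K1, crate K7, crate M1, crate M2, crate R1, crate R5]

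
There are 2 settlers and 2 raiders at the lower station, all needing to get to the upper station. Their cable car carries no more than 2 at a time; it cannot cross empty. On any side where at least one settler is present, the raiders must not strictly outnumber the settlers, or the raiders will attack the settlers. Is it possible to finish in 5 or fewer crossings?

Yes — this plan uses 5 crossings (≤ 5):
1. 2 raiders → the upper station.  (the lower station: 2S 0R; the upper station: 0S 2R)
2. 1 raider ← the lower station.  (the lower station: 2S 1R; the upper station: 0S 1R)
3. 2 settlers → the upper station.  (the lower station: 0S 1R; the upper station: 2S 1R)
4. 1 raider ← the lower station.  (the lower station: 0S 2R; the upper station: 2S 0R)
5. 2 raiders → the upper station.  (the lower station: 0S 0R; the upper station: 2S 2R)

Yes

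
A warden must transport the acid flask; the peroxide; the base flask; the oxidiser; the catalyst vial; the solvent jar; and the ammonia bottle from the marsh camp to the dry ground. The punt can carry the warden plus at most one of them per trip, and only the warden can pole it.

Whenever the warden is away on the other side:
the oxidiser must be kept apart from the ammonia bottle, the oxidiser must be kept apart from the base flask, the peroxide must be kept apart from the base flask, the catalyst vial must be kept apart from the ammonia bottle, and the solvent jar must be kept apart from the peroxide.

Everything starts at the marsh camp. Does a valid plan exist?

Whatever the first load, the items left behind include a forbidden pair without the warden. No opening move is safe, so no plan exists.

No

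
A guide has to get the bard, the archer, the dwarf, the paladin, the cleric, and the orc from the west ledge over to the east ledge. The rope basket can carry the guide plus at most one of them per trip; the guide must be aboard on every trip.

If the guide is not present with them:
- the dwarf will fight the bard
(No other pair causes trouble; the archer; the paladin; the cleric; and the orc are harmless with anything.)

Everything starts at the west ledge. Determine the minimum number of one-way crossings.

Counting alone: the guide can take at most 1 across per trip to the east ledge, so moving all 6 needs at least 6 loaded trips out, with a return between consecutive ones — at least 11 crossings.
The plan below uses exactly 11 crossings, so it is optimal:
1. Guide goes to the east ledge with the bard.
2. Guide goes back to the west ledge alone.
3. Guide goes to the east ledge with the archer.
4. Guide goes back to the west ledge alone.
5. Guide goes to the east ledge with the paladin.
6. Guide goes back to the west ledge alone.
7. Guide goes to the east ledge with the cleric.
8. Guide goes back to the west ledge alone.
9. Guide goes to the east ledge with the orc.
10. Guide goes back to the west ledge alone.
11. Guide goes to the east ledge with the dwarf.

11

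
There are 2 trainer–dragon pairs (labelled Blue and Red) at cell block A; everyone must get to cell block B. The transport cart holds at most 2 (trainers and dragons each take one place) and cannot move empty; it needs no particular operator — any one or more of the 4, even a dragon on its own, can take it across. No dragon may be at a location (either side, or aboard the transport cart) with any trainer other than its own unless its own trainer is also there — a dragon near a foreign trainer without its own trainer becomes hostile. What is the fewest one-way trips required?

Counting alone: each trip to cell block B takes at most 2 across and each return brings at least 1 back, so after t trips out (and t−1 returns) at most 2t − (t−1) of the 4 are across; that first reaches 4 at t = 3, so at least 5 crossings are needed.
The plan below uses exactly 5 crossings, so it is optimal:
1. dragon Blue and trainer Blue cross → cell block B.
2. trainer Blue crosses ← cell block A.
3. trainer Blue and trainer Red cross → cell block B.
4. trainer Red crosses ← cell block A.
5. dragon Red and trainer Red cross → cell block B.

5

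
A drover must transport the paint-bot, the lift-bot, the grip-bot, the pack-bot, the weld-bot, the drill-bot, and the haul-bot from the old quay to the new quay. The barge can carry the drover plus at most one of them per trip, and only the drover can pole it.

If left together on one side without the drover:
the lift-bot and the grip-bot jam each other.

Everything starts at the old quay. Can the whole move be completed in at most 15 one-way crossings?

Yes

Yes — this plan uses 13 crossings (≤ 15):
1. Drover goes to the new quay with the lift-bot.
2. Drover goes back to the old quay alone.
3. Drover goes to the new quay with the paint-bot.
4. Drover goes back to the old quay alone.
5. Drover goes to the new quay with the pack-bot.
6. Drover goes back to the old quay alone.
7. Drover goes to the new quay with the weld-bot.
8. Drover goes back to the old quay alone.
9. Drover goes to the new quay with the drill-bot.
10. Drover goes back to the old quay alone.
11. Drover goes to the new quay with the haul-bot.
12. Drover goes back to the old quay alone.
13. Drover goes to the new quay with the grip-bot.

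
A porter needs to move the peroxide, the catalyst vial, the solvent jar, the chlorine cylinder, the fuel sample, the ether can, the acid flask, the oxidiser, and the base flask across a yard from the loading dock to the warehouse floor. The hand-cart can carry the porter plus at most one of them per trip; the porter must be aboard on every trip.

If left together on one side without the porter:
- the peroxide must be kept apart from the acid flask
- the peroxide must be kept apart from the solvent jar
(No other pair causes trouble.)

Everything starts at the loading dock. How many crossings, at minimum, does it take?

19

Counting alone: the porter can take at most 1 across per trip to the warehouse floor, so moving all 9 needs at least 9 loaded trips out, with a return between consecutive ones — at least 17 crossings.
The safety rule pushes this higher. Following every safe sequence of crossings, the most of the 9 that can be at the warehouse floor as the hand-cart arrives there on crossing 17 is 8 — never all 9.
So no plan with fewer than 19 crossings exists, and this one achieves 19:
1. Porter goes to the warehouse floor with the peroxide.
2. Porter goes back to the loading dock alone.
3. Porter goes to the warehouse floor with the catalyst vial.
4. Porter goes back to the loading dock alone.
5. Porter goes to the warehouse floor with the solvent jar.
6. Porter goes back to the loading dock with the peroxide.
7. Porter goes to the warehouse floor with the acid flask.
8. Porter goes back to the loading dock alone.
9. Porter goes to the warehouse floor with the chlorine cylinder.
10. Porter goes back to the loading dock alone.
11. Porter goes to the warehouse floor with the fuel sample.
12. Porter goes back to the loading dock alone.
13. Porter goes to the warehouse floor with the ether can.
14. Porter goes back to the loading dock alone.
15. Porter goes to the warehouse floor with the oxidiser.
16. Porter goes back to the loading dock alone.
17. Porter goes to the warehouse floor with the base flask.
18. Porter goes back to the loading dock alone.
19. Porter goes to the warehouse floor with the peroxide.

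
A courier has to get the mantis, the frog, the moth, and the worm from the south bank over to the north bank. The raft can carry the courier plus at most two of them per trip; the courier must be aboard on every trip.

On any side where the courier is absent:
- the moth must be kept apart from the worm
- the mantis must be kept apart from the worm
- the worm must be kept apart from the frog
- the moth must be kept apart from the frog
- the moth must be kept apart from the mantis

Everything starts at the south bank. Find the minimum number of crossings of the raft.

5

Counting alone: the courier can take at most 2 across per trip to the north bank, so moving all 4 needs at least 2 loaded trips out, with a return between consecutive ones — at least 3 crossings.
The safety rule pushes this higher. Following every safe sequence of crossings, the most of the 4 that can be at the north bank as the raft arrives there on crossing 3 is 3 — never all 4.
So no plan with fewer than 5 crossings exists, and this one achieves 5:
1. Courier goes to the north bank with the moth and the worm.  [the south bank: the frog, the mantis | the north bank: the moth, the worm]
2. Courier goes back to the south bank with the moth.  [the south bank: the frog, the mantis, the moth | the north bank: the worm]
3. Courier goes to the north bank with the frog and the mantis.  [the south bank: the moth | the north bank: the frog, the mantis, the worm]
4. Courier goes back to the south bank with the worm.  [the south bank: the moth, the worm | the north bank: the frog, the mantis]
5. Courier goes to the north bank with the moth and the worm.  [the south bank: — | the north bank: the frog, the mantis, the moth, the worm]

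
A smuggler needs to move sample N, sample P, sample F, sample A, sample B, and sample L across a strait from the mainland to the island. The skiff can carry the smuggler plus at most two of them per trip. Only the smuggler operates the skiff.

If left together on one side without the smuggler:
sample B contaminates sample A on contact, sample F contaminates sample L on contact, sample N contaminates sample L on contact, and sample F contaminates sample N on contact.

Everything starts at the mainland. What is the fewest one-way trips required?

Whatever the first load, the items left behind include a forbidden pair without the smuggler. No opening move is safe, so no plan exists.

impossible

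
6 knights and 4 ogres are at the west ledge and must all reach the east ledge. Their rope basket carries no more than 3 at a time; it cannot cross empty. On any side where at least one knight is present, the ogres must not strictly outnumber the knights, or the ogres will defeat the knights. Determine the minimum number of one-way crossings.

Counting alone: each trip to the east ledge takes at most 3 across and each return brings at least 1 back, so after t trips out (and t−1 returns) at most 3t − (t−1) of the 10 are across; that first reaches 10 at t = 5, so at least 9 crossings are needed.
The plan below uses exactly 9 crossings, so it is optimal:
1. 2 ogres → the east ledge.  (the west ledge: 6K 2O; the east ledge: 0K 2O)
2. 1 ogre ← the west ledge.  (the west ledge: 6K 3O; the east ledge: 0K 1O)
3. 3 ogres → the east ledge.  (the west ledge: 6K 0O; the east ledge: 0K 4O)
4. 1 ogre ← the west ledge.  (the west ledge: 6K 1O; the east ledge: 0K 3O)
5. 3 knights → the east ledge.  (the west ledge: 3K 1O; the east ledge: 3K 3O)
6. 1 ogre ← the west ledge.  (the west ledge: 3K 2O; the east ledge: 3K 2O)
7. 1 knight and 2 ogres → the east ledge.  (the west ledge: 2K 0O; the east ledge: 4K 4O)
8. 1 ogre ← the west ledge.  (the west ledge: 2K 1O; the east ledge: 4K 3O)
9. 2 knights and 1 ogre → the east ledge.  (the west ledge: 0K 0O; the east ledge: 6K 4O)

9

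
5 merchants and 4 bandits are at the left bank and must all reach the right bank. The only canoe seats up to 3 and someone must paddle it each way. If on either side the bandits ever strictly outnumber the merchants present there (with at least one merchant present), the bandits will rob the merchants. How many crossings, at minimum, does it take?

7

Counting alone: each trip to the right bank takes at most 3 across and each return brings at least 1 back, so after t trips out (and t−1 returns) at most 3t − (t−1) of the 9 are across; that first reaches 9 at t = 4, so at least 7 crossings are needed.
The plan below uses exactly 7 crossings, so it is optimal:
1. 3 bandits → the right bank.  (the left bank: 5M 1B; the right bank: 0M 3B)
2. 1 bandit ← the left bank.  (the left bank: 5M 2B; the right bank: 0M 2B)
3. 3 merchants → the right bank.  (the left bank: 2M 2B; the right bank: 3M 2B)
4. 1 merchant ← the left bank.  (the left bank: 3M 2B; the right bank: 2M 2B)
5. 2 merchants and 1 bandit → the right bank.  (the left bank: 1M 1B; the right bank: 4M 3B)
6. 1 merchant ← the left bank.  (the left bank: 2M 1B; the right bank: 3M 3B)
7. 2 merchants and 1 bandit → the right bank.  (the left bank: 0M 0B; the right bank: 5M 4B)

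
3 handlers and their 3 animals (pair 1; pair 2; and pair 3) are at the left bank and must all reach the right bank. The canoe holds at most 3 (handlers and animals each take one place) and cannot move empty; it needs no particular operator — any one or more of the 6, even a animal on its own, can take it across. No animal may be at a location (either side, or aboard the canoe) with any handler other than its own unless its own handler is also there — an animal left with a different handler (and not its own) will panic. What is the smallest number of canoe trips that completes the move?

5

Counting alone: each trip to the right bank takes at most 3 across and each return brings at least 1 back, so after t trips out (and t−1 returns) at most 3t − (t−1) of the 6 are across; that first reaches 6 at t = 3, so at least 5 crossings are needed.
The plan below uses exactly 5 crossings, so it is optimal:
1. animal 1 and handler 1 cross → the right bank.
2. handler 1 crosses ← the left bank.
3. handler 1, handler 2, and handler 3 cross → the right bank.
4. animal 1 crosses ← the left bank.
5. animal 1, animal 2, and animal 3 cross → the right bank.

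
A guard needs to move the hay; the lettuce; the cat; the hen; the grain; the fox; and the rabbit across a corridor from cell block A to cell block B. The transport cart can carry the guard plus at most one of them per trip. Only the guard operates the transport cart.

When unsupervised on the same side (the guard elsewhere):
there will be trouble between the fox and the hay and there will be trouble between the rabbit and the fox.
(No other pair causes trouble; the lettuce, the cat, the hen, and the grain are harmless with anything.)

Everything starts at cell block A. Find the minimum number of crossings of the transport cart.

Counting alone: the guard can take at most 1 across per trip to cell block B, so moving all 7 needs at least 7 loaded trips out, with a return between consecutive ones — at least 13 crossings.
The safety rule pushes this higher. Following every safe sequence of crossings, the most of the 7 that can be at cell block B as the transport cart arrives there on crossing 13 is 6 — never all 7.
So no plan with fewer than 15 crossings exists, and this one achieves 15:
1. Guard goes to cell block B with the fox.
2. Guard goes back to cell block A alone.
3. Guard goes to cell block B with the hay.
4. Guard goes back to cell block A with the fox.
5. Guard goes to cell block B with the rabbit.
6. Guard goes back to cell block A alone.
7. Guard goes to cell block B with the lettuce.
8. Guard goes back to cell block A alone.
9. Guard goes to cell block B with the cat.
10. Guard goes back to cell block A alone.
11. Guard goes to cell block B with the hen.
12. Guard goes back to cell block A alone.
13. Guard goes to cell block B with the grain.
14. Guard goes back to cell block A alone.
15. Guard goes to cell block B with the fox.

15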